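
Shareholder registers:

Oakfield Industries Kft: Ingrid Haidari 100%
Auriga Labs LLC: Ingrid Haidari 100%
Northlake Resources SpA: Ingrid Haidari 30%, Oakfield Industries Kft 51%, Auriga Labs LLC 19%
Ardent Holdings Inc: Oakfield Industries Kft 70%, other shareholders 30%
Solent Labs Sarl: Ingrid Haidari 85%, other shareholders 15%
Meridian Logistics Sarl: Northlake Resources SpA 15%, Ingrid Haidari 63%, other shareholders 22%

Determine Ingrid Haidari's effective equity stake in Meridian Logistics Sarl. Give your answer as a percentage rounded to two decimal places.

Ingrid reaches Meridian along 4 paths.
Via Northlake: 30% × 15% = 4.5%.
Via Oakfield → Northlake: 100% × 51% × 15% = 7.65%.
Via Auriga → Northlake: 100% × 19% × 15% = 2.85%.
Direct stake: 63% = 63%.
Total: 4.5% + 7.65% + 2.85% + 63% = 78%.
Rounded: 78.00%.

78.00%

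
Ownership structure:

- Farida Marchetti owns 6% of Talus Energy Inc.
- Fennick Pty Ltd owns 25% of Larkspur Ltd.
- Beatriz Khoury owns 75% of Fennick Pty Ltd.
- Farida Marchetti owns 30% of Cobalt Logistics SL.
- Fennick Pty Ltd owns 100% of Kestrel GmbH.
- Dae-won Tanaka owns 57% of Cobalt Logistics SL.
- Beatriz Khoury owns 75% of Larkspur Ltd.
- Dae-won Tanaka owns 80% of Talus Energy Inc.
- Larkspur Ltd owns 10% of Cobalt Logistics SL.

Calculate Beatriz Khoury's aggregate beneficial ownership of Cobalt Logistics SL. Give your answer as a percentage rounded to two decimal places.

Beatriz reaches Cobalt along 2 paths.
Via Fennick → Larkspur: 75% × 25% × 10% = 1.875%.
Via Larkspur: 75% × 10% = 7.5%.
Total: 1.875% + 7.5% = 9.375%.
Rounded: 9.38%.

9.38%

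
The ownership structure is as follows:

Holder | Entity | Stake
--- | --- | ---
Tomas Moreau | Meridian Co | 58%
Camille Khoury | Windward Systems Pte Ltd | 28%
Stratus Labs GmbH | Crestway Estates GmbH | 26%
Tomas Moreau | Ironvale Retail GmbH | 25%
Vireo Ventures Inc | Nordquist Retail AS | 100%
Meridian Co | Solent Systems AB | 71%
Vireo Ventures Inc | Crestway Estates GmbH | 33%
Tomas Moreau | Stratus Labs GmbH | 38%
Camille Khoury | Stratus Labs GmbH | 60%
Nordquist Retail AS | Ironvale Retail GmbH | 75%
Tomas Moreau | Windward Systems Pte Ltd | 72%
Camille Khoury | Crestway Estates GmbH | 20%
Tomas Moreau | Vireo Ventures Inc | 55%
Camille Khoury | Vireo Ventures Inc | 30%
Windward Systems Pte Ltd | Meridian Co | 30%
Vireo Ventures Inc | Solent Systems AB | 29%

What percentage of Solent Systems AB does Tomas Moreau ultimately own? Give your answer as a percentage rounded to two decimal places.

72.47%

Tomas reaches Solent along 3 paths.
Via Windward → Meridian: 72% × 30% × 71% = 15.336%.
Via Meridian: 58% × 71% = 41.18%.
Via Vireo: 55% × 29% = 15.95%.
Total: 15.336% + 41.18% + 15.95% = 72.466%.
Rounded: 72.47%.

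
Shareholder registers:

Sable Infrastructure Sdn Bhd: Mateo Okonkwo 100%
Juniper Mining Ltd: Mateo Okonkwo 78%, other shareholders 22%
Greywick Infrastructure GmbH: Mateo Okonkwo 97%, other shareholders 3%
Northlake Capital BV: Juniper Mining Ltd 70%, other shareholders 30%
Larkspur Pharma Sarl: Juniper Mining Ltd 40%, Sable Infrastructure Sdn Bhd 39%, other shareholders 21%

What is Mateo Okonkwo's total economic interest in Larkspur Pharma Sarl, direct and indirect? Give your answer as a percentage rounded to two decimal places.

Mateo reaches Larkspur along 2 paths.
Via Juniper: 78% × 40% = 31.2%.
Via Sable: 100% × 39% = 39%.
Total: 31.2% + 39% = 70.2%.
Rounded: 70.20%.

70.20%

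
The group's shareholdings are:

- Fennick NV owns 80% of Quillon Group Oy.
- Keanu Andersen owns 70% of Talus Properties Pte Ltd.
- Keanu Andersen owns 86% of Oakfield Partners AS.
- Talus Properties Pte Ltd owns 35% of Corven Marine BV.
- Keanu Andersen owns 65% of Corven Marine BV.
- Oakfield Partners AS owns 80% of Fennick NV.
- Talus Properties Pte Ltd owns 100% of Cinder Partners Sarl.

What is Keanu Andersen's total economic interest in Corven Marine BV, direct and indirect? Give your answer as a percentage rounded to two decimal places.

Keanu reaches Corven along 2 paths.
Via Talus: 70% × 35% = 24.5%.
Direct stake: 65% = 65%.
Total: 24.5% + 65% = 89.5%.
Rounded: 89.50%.

89.50%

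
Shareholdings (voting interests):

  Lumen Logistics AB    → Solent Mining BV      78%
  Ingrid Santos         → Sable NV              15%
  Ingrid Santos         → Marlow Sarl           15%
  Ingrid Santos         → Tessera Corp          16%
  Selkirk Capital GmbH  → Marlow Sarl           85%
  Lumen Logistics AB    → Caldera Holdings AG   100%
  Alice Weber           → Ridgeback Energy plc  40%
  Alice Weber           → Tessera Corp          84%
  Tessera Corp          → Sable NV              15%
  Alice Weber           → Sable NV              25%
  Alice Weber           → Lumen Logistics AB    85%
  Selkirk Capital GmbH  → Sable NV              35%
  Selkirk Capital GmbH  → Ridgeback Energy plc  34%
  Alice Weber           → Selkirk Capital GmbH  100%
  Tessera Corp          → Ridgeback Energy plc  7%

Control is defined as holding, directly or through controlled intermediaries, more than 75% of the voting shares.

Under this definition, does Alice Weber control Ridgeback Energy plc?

Alice holds 84% of Tessera, so Alice controls Tessera.
Alice holds 100% of Selkirk, so Alice controls Selkirk.
Tessera and Selkirk and Alice together hold 7% + 34% + 40% = 81% of Ridgeback, so Alice controls Ridgeback.

Yes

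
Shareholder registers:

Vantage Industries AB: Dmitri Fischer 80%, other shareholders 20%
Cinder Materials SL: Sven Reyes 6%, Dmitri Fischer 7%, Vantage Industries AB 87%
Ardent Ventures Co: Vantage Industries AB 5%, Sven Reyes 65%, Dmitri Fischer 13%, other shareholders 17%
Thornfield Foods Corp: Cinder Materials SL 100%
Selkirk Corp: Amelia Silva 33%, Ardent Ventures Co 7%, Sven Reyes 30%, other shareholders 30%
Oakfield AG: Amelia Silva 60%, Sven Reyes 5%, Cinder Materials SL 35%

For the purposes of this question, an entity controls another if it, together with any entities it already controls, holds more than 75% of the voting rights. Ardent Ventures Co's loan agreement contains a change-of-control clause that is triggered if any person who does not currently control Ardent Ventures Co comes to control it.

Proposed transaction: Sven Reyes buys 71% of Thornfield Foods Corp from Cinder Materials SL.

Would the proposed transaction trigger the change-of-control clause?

No

The purchase adds only to Sven's holdings (Cinder's stake shrinks), so Sven is the only person who could newly come to control Ardent.
Sven's largest direct stake is 65% in Ardent, which does not meet the threshold, so Sven controls no company.
In Ardent, Sven's side holds only 65%, not > 75%.
So before the transaction, Sven does not control Ardent.
After the purchase, Sven holds 71% of Thornfield directly, and Cinder's stake falls to 29%.
Sven's side now holds 71% of Thornfield, not > 75%, so Sven still does not control Thornfield.
After the transaction, Sven's side holds 65% of Ardent, not > 75%, so Sven still does not control Ardent.
No new person acquires control, so the clause is not triggered.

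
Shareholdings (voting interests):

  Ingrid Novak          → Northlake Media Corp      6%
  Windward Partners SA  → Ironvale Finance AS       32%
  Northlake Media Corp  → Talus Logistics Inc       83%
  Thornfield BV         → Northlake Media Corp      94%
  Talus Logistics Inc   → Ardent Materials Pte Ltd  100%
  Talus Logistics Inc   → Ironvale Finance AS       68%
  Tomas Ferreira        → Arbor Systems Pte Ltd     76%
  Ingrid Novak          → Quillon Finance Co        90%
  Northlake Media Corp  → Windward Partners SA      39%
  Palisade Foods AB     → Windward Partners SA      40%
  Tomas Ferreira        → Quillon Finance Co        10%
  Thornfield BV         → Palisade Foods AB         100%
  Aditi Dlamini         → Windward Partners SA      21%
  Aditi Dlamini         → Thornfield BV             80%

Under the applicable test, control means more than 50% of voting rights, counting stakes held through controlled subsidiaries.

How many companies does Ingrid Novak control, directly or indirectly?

1

Ingrid holds 90% of Quillon, so Ingrid controls Quillon.
No other company's threshold is met.
Ingrid controls 1 company.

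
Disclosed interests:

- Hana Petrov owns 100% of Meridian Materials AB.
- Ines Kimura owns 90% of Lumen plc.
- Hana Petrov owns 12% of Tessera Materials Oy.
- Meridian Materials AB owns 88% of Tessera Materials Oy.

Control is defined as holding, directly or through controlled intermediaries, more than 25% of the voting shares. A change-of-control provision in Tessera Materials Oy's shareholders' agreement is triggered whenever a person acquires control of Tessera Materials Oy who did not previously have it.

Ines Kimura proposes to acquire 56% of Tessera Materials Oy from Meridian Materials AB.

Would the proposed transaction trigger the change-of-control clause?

Yes

The purchase adds only to Ines's holdings (Meridian's stake shrinks), so Ines is the only person who could newly come to control Tessera.
Ines holds 90% of Lumen, so Ines controls Lumen.
Neither Ines nor any entity Ines controls holds any voting interest in Tessera.
So before the transaction, Ines does not control Tessera.
After the purchase, Ines holds 56% of Tessera directly, and Meridian's stake falls to 32%.
Ines holds 56% of Tessera, so Ines controls Tessera.
Ines did not control Tessera before and does after, so the clause is triggered.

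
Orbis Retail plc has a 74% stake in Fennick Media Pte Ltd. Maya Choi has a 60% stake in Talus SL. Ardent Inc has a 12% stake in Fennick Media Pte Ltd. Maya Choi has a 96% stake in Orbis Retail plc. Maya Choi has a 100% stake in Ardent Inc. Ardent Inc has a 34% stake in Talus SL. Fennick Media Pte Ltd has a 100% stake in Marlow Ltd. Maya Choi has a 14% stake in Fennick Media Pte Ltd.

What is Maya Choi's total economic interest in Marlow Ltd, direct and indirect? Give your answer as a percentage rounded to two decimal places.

Maya reaches Marlow along 3 paths.
Via Fennick: 14% × 100% = 14%.
Via Orbis → Fennick: 96% × 74% × 100% = 71.04%.
Via Ardent → Fennick: 100% × 12% × 100% = 12%.
Total: 14% + 71.04% + 12% = 97.04%.

97.04%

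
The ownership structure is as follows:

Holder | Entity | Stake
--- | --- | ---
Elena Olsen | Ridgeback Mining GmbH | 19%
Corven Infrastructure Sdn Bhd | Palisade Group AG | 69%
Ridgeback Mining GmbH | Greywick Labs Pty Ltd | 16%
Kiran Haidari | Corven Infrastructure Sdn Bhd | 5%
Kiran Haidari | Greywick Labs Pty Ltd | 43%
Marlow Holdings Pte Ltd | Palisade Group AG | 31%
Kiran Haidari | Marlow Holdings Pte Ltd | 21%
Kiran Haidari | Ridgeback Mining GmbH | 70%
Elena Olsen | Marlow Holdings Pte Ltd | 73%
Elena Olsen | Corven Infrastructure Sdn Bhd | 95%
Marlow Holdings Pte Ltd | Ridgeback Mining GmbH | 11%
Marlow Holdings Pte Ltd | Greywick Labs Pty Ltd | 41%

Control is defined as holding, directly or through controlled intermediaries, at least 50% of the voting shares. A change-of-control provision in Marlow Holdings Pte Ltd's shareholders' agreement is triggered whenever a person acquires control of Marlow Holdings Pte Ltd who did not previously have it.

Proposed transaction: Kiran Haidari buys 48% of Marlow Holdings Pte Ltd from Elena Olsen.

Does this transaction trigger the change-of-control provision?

The purchase adds only to Kiran's holdings (Elena's stake shrinks), so Kiran is the only person who could newly come to control Marlow.
Kiran holds 70% of Ridgeback, so Kiran controls Ridgeback.
Kiran and Ridgeback together hold 43% + 16% = 59% of Greywick, so Kiran controls Greywick.
In Marlow, Kiran's side holds only 21%, not ≥ 50%.
So before the transaction, Kiran does not control Marlow.
After the purchase, Kiran's direct stake in Marlow rises to 21% + 48% = 69%, and Elena's stake falls to 25%.
Kiran holds 69% of Marlow, so Kiran controls Marlow.
Kiran did not control Marlow before and does after, so the clause is triggered.

Yes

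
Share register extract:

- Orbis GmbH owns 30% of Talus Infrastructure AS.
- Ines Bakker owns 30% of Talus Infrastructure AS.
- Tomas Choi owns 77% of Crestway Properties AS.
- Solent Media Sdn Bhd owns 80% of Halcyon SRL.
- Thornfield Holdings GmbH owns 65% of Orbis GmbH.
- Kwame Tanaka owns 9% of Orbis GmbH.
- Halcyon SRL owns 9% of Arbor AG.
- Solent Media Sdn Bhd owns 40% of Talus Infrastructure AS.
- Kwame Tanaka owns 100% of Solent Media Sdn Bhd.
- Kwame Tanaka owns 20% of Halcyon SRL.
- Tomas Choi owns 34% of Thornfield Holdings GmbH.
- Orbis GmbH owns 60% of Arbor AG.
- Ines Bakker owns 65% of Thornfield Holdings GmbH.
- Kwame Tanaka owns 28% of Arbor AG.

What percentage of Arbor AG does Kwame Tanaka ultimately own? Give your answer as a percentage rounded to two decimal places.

42.40%

Kwame reaches Arbor along 4 paths.
Direct stake: 28% = 28%.
Via Orbis: 9% × 60% = 5.4%.
Via Solent → Halcyon: 100% × 80% × 9% = 7.2%.
Via Halcyon: 20% × 9% = 1.8%.
Total: 28% + 5.4% + 7.2% + 1.8% = 42.4%.
Rounded: 42.40%.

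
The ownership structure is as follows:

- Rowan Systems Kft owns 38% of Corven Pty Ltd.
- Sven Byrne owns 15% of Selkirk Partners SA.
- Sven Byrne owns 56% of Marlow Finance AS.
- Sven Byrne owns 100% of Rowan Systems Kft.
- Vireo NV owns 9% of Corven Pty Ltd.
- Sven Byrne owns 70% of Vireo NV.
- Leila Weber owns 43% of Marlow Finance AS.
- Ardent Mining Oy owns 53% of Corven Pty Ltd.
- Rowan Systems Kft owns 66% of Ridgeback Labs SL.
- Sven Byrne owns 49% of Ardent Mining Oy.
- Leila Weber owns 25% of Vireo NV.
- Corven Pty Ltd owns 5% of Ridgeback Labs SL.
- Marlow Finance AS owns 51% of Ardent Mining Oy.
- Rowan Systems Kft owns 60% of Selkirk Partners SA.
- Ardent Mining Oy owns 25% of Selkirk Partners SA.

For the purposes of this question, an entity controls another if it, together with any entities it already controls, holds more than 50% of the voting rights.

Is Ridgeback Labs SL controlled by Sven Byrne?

Sven holds 56% of Marlow, so Sven controls Marlow.
Marlow and Sven together hold 51% + 49% = 100% of Ardent, so Sven controls Ardent.
Sven holds 100% of Rowan, so Sven controls Rowan.
Sven holds 70% of Vireo, so Sven controls Vireo.
Rowan and Vireo and Ardent together hold 38% + 9% + 53% = 100% of Corven, so Sven controls Corven.
Rowan and Corven together hold 66% + 5% = 71% of Ridgeback, so Sven controls Ridgeback.

Yes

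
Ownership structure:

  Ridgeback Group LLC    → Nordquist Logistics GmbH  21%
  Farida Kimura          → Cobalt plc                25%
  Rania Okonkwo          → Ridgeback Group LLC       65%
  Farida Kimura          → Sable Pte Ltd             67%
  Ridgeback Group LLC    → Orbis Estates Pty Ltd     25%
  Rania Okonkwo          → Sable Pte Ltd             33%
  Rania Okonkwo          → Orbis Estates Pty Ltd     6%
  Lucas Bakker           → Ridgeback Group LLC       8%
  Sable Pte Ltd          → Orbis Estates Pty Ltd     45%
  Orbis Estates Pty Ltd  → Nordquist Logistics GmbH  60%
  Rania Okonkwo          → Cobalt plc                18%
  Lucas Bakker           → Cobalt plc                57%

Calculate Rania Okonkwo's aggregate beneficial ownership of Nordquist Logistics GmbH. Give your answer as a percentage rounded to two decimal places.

Rania reaches Nordquist along 4 paths.
Via Orbis: 6% × 60% = 3.6%.
Via Ridgeback → Orbis: 65% × 25% × 60% = 9.75%.
Via Sable → Orbis: 33% × 45% × 60% = 8.91%.
Via Ridgeback: 65% × 21% = 13.65%.
Total: 3.6% + 9.75% + 8.91% + 13.65% = 35.91%.

35.91%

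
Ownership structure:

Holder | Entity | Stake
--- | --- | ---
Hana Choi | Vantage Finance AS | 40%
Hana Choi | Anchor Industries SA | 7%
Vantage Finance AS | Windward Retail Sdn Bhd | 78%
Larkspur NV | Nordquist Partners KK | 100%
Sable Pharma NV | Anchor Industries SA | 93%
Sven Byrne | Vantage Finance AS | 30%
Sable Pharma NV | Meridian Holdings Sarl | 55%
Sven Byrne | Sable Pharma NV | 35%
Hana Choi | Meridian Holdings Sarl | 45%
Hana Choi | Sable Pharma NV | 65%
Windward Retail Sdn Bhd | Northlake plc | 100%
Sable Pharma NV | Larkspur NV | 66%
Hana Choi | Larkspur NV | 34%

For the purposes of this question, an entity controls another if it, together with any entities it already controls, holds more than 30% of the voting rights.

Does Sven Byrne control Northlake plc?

No

Sven holds 35% of Sable, so Sven controls Sable.
Sable holds 66% of Larkspur, so Sven controls Larkspur.
Sable holds 55% of Meridian, so Sven controls Meridian.
Larkspur holds 100% of Nordquist, so Sven controls Nordquist.
Sable holds 93% of Anchor, so Sven controls Anchor.
Neither Sven nor any entity Sven controls holds any voting interest in Northlake.
So Sven does not control Northlake.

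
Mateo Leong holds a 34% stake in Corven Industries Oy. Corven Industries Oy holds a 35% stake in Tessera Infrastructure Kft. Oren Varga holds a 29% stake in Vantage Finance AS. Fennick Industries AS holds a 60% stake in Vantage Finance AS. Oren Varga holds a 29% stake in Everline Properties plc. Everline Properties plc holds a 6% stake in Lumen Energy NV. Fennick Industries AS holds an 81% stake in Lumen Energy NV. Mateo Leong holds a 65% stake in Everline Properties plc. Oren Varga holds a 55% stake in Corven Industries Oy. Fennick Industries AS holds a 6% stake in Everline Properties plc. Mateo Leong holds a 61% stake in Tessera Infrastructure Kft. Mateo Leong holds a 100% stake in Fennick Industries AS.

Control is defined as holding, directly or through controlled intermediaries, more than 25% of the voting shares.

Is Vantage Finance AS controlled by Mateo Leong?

Mateo holds 100% of Fennick, so Mateo controls Fennick.
Fennick holds 60% of Vantage, so Mateo controls Vantage.

Yes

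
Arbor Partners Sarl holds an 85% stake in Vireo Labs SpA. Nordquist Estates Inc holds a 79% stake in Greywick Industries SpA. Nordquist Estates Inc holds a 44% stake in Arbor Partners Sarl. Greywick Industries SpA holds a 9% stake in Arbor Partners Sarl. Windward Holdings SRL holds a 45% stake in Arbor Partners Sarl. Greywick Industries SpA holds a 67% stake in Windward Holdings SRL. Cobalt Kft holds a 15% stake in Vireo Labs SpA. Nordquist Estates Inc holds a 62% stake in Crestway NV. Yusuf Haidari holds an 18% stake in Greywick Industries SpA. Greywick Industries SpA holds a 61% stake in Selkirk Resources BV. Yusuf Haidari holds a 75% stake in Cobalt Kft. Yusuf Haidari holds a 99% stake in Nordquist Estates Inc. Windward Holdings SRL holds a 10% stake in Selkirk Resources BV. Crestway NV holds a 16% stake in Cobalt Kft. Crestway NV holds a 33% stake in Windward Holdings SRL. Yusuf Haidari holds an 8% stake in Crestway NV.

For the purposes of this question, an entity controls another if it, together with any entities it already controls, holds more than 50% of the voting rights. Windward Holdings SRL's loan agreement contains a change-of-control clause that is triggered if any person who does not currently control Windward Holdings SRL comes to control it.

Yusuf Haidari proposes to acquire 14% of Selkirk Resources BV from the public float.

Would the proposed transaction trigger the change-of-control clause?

The purchase changes only Yusuf's holdings, so Yusuf is the only person who could newly come to control Windward.
Yusuf holds 99% of Nordquist, so Yusuf controls Nordquist.
Yusuf and Nordquist together hold 8% + 62% = 70% of Crestway, so Yusuf controls Crestway.
Yusuf and Nordquist together hold 18% + 79% = 97% of Greywick, so Yusuf controls Greywick.
Greywick and Crestway together hold 67% + 33% = 100% of Windward, so Yusuf controls Windward.
So Yusuf already controls Windward before the transaction.
After the purchase, Yusuf holds 14% of Selkirk directly.
Yusuf controlled Windward already, so this is not a new person acquiring control; every other person's position is unchanged or reduced.
No new person acquires control, so the clause is not triggered.

No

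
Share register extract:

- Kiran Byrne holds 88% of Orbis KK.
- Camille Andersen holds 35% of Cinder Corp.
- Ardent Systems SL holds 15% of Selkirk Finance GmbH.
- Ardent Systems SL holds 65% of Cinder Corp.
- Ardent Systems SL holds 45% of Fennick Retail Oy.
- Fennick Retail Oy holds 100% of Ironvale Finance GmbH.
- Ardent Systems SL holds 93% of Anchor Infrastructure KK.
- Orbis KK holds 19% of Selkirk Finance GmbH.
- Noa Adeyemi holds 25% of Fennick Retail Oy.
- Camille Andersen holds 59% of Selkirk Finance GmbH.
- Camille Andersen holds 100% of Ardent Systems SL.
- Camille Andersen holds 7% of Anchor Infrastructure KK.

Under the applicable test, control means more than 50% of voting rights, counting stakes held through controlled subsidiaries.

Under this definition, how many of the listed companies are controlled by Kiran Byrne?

Kiran holds 88% of Orbis, so Kiran controls Orbis.
No other company's threshold is met.
Kiran controls 1 company.

1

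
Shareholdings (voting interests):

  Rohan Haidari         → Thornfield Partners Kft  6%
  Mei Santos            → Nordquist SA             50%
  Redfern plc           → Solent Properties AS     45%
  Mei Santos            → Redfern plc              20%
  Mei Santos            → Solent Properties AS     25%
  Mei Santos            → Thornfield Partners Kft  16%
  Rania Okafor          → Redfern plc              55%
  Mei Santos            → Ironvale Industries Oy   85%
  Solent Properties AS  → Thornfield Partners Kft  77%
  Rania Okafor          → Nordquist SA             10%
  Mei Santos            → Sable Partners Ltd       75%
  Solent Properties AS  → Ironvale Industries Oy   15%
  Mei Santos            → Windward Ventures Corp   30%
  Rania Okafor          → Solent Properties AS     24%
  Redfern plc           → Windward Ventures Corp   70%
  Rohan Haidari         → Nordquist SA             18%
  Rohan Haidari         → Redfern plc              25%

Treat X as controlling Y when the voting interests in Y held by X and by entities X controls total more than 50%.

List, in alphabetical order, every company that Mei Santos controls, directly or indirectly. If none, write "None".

Mei holds 75% of Sable, so Mei controls Sable.
Mei holds 85% of Ironvale, so Mei controls Ironvale.
No other company's threshold is met.

Ironvale Industries Oy, Sable Partners Ltd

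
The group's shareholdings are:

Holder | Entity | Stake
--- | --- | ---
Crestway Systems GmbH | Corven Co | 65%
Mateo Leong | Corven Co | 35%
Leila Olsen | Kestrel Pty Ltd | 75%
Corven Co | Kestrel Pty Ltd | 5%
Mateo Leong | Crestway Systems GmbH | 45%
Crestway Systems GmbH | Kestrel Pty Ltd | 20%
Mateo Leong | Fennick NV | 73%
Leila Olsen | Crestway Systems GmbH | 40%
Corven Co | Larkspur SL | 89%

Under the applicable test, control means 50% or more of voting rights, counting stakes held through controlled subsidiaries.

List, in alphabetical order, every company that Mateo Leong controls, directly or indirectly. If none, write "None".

Mateo holds 73% of Fennick, so Mateo controls Fennick.
No other company's threshold is met.

Fennick NV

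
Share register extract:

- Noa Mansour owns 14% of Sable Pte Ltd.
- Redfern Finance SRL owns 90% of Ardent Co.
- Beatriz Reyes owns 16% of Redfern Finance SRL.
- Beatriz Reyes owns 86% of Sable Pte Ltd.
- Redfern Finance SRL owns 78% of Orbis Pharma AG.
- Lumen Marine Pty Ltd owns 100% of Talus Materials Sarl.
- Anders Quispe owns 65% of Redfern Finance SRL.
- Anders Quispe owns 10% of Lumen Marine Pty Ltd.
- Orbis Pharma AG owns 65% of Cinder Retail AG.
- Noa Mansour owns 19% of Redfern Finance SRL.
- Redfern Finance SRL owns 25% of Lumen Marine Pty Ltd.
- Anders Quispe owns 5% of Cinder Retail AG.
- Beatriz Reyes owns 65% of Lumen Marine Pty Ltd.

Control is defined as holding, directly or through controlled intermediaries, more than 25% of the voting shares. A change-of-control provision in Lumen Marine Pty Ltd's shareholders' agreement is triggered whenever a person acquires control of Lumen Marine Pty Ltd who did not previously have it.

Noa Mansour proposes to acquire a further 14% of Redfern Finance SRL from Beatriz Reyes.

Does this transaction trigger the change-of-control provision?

The purchase adds only to Noa's holdings (Beatriz's stake shrinks), so Noa is the only person who could newly come to control Lumen.
Noa's largest direct stake is 19% in Redfern, which does not meet the threshold, so Noa controls no company.
Neither Noa nor any entity Noa controls holds any voting interest in Lumen.
So before the transaction, Noa does not control Lumen.
After the purchase, Noa's direct stake in Redfern rises to 19% + 14% = 33%, and Beatriz's stake falls to 2%.
Noa holds 33% of Redfern, so Noa controls Redfern.
Redfern holds 78% of Orbis, so Noa controls Orbis.
Redfern holds 90% of Ardent, so Noa controls Ardent.
Orbis holds 65% of Cinder, so Noa controls Cinder.
After the transaction, Noa's side holds 25% of Lumen, not > 25%, so Noa still does not control Lumen.
No new person acquires control, so the clause is not triggered.

No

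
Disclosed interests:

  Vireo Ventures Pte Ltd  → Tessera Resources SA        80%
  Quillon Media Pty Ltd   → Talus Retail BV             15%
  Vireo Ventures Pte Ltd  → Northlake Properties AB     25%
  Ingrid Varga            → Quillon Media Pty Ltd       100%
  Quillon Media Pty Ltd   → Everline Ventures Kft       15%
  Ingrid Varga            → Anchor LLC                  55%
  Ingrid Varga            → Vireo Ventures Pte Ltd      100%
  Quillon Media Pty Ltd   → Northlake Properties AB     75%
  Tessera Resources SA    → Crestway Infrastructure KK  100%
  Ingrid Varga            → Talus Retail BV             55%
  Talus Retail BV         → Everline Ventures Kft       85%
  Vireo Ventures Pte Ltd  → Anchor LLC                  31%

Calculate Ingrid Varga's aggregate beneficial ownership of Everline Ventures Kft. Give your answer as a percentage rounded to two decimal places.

Ingrid reaches Everline along 3 paths.
Via Quillon: 100% × 15% = 15%.
Via Talus: 55% × 85% = 46.75%.
Via Quillon → Talus: 100% × 15% × 85% = 12.75%.
Total: 15% + 46.75% + 12.75% = 74.5%.
Rounded: 74.50%.

74.50%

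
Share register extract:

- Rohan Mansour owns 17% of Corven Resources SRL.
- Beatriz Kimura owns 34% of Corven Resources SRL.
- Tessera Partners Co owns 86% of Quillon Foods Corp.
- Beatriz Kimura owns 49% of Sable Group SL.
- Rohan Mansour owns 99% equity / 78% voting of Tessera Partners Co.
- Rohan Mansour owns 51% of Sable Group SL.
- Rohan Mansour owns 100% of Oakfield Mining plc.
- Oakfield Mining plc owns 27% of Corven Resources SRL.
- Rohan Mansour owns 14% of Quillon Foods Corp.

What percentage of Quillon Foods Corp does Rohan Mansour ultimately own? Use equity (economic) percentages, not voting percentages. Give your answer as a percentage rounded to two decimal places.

Rohan reaches Quillon along 2 paths.
Via Tessera: 99% × 86% = 85.14%.
Direct stake: 14% = 14%.
Total: 85.14% + 14% = 99.14%.

99.14%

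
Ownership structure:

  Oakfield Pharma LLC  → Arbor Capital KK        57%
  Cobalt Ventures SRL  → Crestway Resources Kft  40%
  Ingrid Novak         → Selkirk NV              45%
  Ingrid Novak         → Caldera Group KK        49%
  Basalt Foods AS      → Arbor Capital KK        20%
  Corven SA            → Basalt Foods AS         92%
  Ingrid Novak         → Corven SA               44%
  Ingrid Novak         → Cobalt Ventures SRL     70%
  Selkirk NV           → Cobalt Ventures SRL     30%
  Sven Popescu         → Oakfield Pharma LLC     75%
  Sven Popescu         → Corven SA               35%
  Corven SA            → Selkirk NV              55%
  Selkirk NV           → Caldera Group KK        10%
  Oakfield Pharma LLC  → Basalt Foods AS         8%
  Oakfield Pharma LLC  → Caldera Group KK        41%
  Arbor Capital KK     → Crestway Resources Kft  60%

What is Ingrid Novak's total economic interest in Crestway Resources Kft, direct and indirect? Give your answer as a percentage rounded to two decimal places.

41.16%

Ingrid reaches Crestway along 4 paths.
Via Corven → Basalt → Arbor: 44% × 92% × 20% × 60% = 4.8576%.
Via Cobalt: 70% × 40% = 28%.
Via Corven → Selkirk → Cobalt: 44% × 55% × 30% × 40% = 2.904%.
Via Selkirk → Cobalt: 45% × 30% × 40% = 5.4%.
Total: 4.8576% + 28% + 2.904% + 5.4% = 41.1616%.
Rounded: 41.16%.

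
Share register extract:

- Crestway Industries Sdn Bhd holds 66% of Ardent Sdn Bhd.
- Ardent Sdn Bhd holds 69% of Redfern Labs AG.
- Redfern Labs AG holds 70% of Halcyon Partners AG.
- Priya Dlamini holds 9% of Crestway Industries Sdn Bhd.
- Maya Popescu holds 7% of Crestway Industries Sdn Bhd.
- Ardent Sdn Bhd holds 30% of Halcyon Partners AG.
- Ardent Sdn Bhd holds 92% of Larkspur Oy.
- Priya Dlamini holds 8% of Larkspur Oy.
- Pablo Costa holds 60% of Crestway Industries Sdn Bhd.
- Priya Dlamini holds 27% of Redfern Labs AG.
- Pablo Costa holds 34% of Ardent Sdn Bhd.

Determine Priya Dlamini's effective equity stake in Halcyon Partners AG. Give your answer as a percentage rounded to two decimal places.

Priya reaches Halcyon along 3 paths.
Via Crestway → Ardent: 9% × 66% × 30% = 1.782%.
Via Crestway → Ardent → Redfern: 9% × 66% × 69% × 70% = 2.86902%.
Via Redfern: 27% × 70% = 18.9%.
Total: 1.782% + 2.86902% + 18.9% = 23.55102%.
Rounded: 23.55%.

23.55%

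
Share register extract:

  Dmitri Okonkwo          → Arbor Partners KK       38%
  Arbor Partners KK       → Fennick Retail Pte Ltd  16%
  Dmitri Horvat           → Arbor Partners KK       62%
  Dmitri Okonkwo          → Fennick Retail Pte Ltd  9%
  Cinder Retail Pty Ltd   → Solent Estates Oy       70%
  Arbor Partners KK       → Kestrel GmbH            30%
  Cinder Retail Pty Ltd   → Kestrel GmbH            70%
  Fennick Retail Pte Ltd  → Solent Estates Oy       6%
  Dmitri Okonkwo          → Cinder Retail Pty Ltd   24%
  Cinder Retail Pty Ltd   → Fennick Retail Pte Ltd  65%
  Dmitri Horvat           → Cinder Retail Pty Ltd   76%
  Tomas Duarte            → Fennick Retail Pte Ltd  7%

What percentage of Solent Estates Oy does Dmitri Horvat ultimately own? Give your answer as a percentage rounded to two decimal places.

56.76%

Dmitri Horvat reaches Solent along 3 paths.
Via Cinder → Fennick: 76% × 65% × 6% = 2.964%.
Via Arbor → Fennick: 62% × 16% × 6% = 0.5952%.
Via Cinder: 76% × 70% = 53.2%.
Total: 2.964% + 0.5952% + 53.2% = 56.7592%.
Rounded: 56.76%.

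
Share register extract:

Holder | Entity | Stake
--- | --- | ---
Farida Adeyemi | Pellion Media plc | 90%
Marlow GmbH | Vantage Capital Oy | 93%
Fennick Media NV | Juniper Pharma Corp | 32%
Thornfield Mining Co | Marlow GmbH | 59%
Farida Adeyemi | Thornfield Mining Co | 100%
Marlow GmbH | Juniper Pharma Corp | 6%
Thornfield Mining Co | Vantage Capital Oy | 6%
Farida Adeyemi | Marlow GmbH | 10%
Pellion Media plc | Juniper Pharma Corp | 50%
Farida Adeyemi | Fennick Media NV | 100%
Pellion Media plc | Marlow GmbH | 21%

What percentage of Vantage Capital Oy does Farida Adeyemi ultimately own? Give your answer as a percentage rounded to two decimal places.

87.75%

Farida reaches Vantage along 4 paths.
Via Pellion → Marlow: 90% × 21% × 93% = 17.577%.
Via Marlow: 10% × 93% = 9.3%.
Via Thornfield → Marlow: 100% × 59% × 93% = 54.87%.
Via Thornfield: 100% × 6% = 6%.
Total: 17.577% + 9.3% + 54.87% + 6% = 87.747%.
Rounded: 87.75%.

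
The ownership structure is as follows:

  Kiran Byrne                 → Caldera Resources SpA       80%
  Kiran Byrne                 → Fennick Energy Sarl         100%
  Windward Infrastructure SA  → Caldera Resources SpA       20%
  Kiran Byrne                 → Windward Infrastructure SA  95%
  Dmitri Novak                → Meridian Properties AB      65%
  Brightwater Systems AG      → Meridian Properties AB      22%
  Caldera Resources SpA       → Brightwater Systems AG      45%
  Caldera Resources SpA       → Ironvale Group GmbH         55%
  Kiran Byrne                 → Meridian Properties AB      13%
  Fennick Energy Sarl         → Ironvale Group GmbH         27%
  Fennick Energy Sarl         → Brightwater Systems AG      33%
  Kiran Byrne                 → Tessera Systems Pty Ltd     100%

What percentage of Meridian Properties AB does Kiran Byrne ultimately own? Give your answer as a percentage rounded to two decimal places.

30.06%

Kiran reaches Meridian along 4 paths.
Via Fennick → Brightwater: 100% × 33% × 22% = 7.26%.
Via Windward → Caldera → Brightwater: 95% × 20% × 45% × 22% = 1.881%.
Via Caldera → Brightwater: 80% × 45% × 22% = 7.92%.
Direct stake: 13% = 13%.
Total: 7.26% + 1.881% + 7.92% + 13% = 30.061%.
Rounded: 30.06%.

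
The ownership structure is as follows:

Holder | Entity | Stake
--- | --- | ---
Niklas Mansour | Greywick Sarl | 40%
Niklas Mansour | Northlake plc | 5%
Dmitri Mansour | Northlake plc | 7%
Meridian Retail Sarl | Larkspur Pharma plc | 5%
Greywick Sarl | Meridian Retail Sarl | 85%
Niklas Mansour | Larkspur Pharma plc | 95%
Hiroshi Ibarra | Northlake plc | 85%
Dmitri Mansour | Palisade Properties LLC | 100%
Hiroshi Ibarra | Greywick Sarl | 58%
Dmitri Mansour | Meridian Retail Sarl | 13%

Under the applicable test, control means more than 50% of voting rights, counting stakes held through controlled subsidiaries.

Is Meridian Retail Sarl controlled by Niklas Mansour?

No

Niklas holds 95% of Larkspur, so Niklas controls Larkspur.
Neither Niklas nor any entity Niklas controls holds any voting interest in Meridian.
So Niklas does not control Meridian.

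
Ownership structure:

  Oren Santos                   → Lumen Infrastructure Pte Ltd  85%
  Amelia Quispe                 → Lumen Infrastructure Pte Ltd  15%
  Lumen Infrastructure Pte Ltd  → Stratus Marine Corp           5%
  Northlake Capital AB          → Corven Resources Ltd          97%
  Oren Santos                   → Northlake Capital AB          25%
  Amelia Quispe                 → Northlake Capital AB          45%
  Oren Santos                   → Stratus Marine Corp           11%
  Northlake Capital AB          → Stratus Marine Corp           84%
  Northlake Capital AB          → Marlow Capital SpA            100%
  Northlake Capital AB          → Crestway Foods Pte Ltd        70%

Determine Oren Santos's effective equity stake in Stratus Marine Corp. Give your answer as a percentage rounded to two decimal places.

36.25%

Oren reaches Stratus along 3 paths.
Via Northlake: 25% × 84% = 21%.
Via Lumen: 85% × 5% = 4.25%.
Direct stake: 11% = 11%.
Total: 21% + 4.25% + 11% = 36.25%.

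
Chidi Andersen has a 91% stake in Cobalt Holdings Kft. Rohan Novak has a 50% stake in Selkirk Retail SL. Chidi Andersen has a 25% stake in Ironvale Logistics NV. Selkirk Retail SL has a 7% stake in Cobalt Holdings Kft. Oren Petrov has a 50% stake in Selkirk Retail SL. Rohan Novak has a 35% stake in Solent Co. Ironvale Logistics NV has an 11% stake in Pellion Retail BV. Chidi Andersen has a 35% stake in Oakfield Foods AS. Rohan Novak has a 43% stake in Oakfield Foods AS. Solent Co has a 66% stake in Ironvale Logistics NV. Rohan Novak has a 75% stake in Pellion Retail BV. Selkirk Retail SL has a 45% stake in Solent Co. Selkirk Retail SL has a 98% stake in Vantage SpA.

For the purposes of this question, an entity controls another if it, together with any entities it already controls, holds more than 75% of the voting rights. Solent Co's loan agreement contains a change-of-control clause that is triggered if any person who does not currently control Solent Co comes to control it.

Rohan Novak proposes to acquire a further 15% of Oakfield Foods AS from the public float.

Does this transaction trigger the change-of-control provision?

No

The purchase changes only Rohan's holdings, so Rohan is the only person who could newly come to control Solent.
Rohan's largest direct stake is 75% in Pellion, which does not meet the threshold, so Rohan controls no company.
In Solent, Rohan's side holds only 35%, not > 75%.
So before the transaction, Rohan does not control Solent.
After the purchase, Rohan's direct stake in Oakfield rises to 43% + 15% = 58%.
Rohan's side now holds 58% of Oakfield, not > 75%, so Rohan still does not control Oakfield.
After the transaction, Rohan's side holds 35% of Solent, not > 75%, so Rohan still does not control Solent.
No new person acquires control, so the clause is not triggered.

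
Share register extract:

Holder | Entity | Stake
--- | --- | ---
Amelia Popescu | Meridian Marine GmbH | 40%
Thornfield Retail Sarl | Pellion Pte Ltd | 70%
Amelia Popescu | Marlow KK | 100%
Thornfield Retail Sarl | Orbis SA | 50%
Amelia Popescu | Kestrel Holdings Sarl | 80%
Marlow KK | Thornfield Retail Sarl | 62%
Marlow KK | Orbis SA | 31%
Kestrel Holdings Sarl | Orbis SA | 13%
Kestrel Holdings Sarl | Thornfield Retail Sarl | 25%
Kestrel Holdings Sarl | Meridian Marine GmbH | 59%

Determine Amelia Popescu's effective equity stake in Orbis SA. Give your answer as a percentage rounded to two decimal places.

82.40%

Amelia reaches Orbis along 4 paths.
Via Marlow: 100% × 31% = 31%.
Via Marlow → Thornfield: 100% × 62% × 50% = 31%.
Via Kestrel → Thornfield: 80% × 25% × 50% = 10%.
Via Kestrel: 80% × 13% = 10.4%.
Total: 31% + 31% + 10% + 10.4% = 82.4%.
Rounded: 82.40%.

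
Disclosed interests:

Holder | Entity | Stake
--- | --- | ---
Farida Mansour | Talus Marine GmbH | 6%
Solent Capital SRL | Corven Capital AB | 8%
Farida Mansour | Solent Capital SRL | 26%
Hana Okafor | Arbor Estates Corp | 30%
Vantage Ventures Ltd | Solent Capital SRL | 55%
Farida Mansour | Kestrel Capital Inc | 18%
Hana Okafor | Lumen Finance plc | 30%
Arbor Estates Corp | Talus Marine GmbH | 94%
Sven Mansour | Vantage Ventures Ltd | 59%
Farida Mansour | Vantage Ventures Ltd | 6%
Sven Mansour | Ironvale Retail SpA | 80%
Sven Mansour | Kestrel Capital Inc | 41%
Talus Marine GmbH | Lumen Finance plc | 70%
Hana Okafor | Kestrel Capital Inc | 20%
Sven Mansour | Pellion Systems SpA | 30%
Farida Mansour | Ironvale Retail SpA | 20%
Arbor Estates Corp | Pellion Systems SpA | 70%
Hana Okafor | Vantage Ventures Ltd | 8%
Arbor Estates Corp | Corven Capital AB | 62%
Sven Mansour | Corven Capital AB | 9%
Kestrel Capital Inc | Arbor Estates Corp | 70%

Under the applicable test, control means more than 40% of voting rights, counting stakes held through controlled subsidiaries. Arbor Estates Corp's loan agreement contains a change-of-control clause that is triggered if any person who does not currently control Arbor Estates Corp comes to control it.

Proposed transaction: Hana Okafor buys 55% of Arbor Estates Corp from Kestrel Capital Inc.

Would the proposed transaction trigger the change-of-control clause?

The purchase adds only to Hana's holdings (Kestrel's stake shrinks), so Hana is the only person who could newly come to control Arbor.
Hana's largest direct stake is 30% in Arbor, which does not meet the threshold, so Hana controls no company.
In Arbor, Hana's side holds only 30%, not > 40%.
So before the transaction, Hana does not control Arbor.
After the purchase, Hana's direct stake in Arbor rises to 30% + 55% = 85%, and Kestrel's stake falls to 15%.
Hana holds 85% of Arbor, so Hana controls Arbor.
Hana did not control Arbor before and does after, so the clause is triggered.

Yes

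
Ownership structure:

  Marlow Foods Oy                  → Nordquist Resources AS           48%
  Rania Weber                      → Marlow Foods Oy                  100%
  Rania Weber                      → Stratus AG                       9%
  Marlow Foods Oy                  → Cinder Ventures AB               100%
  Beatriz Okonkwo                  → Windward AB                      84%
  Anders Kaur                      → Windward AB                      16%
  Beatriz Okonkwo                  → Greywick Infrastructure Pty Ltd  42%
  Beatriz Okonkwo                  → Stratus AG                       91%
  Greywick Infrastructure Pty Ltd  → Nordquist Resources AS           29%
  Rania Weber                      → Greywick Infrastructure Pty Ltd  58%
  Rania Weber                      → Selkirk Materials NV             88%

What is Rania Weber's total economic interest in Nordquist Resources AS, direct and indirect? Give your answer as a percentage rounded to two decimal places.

64.82%

Rania reaches Nordquist along 2 paths.
Via Greywick: 58% × 29% = 16.82%.
Via Marlow: 100% × 48% = 48%.
Total: 16.82% + 48% = 64.82%.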